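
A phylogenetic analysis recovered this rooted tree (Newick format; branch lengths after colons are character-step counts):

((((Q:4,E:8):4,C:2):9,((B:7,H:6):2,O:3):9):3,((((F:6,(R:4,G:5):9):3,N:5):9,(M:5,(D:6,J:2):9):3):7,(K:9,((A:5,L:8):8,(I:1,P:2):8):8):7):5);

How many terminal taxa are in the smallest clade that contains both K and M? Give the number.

12

The MRCA of K and M is the node subtending ((((F,(R,G)),N),(M,(D,J))),(K,((A,L),(I,P)))).
That clade contains 12 terminal taxa: A, D, F, G, I, J, K, L, M, N, P, R.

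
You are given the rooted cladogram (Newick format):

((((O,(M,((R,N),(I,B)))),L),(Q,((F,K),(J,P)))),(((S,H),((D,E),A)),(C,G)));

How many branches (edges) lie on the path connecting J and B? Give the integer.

The MRCA of J and B is the node subtending (((O,(M,((R,N),(I,B)))),L),(Q,((F,K),(J,P)))).
From J up to that node: 4 branches. From B up to the same node: 6 branches. Total: 4 + 6 = 10.

10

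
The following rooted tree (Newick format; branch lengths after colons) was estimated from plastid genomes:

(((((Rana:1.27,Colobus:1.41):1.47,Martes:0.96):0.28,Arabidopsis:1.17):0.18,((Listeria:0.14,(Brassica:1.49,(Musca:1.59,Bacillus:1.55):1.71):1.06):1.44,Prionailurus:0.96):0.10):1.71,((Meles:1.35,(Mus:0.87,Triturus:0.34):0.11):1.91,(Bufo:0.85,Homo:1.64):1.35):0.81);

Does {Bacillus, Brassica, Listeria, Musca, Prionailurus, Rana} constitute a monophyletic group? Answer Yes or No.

The MRCA of the listed taxa subtends ((((Rana,Colobus),Martes),Arabidopsis),((Listeria,(Brassica,(Musca,Bacillus))),Prionailurus)).
That clade also contains Arabidopsis, Colobus, Martes, which are not in the proposed group, so the group is not monophyletic.

No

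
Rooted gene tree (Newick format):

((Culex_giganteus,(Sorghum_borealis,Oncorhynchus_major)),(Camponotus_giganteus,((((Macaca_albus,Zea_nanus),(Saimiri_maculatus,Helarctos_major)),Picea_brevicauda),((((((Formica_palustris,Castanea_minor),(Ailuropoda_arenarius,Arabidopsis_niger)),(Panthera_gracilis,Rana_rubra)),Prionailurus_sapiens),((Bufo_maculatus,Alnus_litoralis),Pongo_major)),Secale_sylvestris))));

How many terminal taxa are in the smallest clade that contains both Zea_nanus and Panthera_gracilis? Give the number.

16

The MRCA of Zea_nanus and Panthera_gracilis is the node subtending ((((Macaca_albus,Zea_nanus),(Saimiri_maculatus,Helarctos_major)),Picea_brevicauda),((((((Formica_palustris,Castanea_minor),(Ailuropoda_arenarius,Arabidopsis_niger)),(Panthera_gracilis,Rana_rubra)),Prionailurus_sapiens),((Bufo_maculatus,Alnus_litoralis),Pongo_major)),Secale_sylvestris)).
That clade contains 16 terminal taxa: Ailuropoda_arenarius, Alnus_litoralis, Arabidopsis_niger, Bufo_maculatus, Castanea_minor, Formica_palustris, Helarctos_major, Macaca_albus, Panthera_gracilis, Picea_brevicauda, Pongo_major, Prionailurus_sapiens, Rana_rubra, Saimiri_maculatus, Secale_sylvestris, Zea_nanus.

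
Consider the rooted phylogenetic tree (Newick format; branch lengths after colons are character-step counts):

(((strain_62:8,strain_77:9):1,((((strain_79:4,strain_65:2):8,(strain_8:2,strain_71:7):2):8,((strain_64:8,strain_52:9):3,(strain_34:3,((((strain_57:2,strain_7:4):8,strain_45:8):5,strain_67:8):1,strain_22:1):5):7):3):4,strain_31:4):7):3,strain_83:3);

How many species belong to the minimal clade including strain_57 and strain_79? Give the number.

The MRCA of strain_57 and strain_79 is the node subtending (((strain_79,strain_65),(strain_8,strain_71)),((strain_64,strain_52),(strain_34,((((strain_57,strain_7),strain_45),strain_67),strain_22)))).
That clade contains 12 terminal taxa: strain_22, strain_34, strain_45, strain_52, strain_57, strain_64, strain_65, strain_67, strain_7, strain_71, strain_79, strain_8.

12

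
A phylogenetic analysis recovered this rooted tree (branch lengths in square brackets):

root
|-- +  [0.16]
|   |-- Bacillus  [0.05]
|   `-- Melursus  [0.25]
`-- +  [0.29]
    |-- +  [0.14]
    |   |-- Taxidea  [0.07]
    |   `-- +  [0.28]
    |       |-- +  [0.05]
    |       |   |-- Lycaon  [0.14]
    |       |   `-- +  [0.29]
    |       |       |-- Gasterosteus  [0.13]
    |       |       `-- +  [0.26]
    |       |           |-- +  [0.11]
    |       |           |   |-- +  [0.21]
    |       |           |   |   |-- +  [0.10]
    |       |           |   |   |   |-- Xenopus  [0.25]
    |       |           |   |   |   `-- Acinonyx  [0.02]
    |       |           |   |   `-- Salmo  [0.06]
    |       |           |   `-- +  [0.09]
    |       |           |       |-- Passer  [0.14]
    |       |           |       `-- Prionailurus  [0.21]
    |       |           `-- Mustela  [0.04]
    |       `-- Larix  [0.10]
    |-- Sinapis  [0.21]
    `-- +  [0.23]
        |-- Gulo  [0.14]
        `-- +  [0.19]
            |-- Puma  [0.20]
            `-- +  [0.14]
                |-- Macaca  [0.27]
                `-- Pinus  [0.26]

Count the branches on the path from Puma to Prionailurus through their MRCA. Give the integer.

The MRCA of Puma and Prionailurus is the node subtending ((Taxidea,((Lycaon,(Gasterosteus,((((Xenopus,Acinonyx),Salmo),(Passer,Prionailurus)),Mustela))),Larix)),Sinapis,(Gulo,(Puma,(Macaca,Pinus)))).
From Puma up to that node: 3 branches. From Prionailurus up to the same node: 8 branches. Total: 3 + 8 = 11.

11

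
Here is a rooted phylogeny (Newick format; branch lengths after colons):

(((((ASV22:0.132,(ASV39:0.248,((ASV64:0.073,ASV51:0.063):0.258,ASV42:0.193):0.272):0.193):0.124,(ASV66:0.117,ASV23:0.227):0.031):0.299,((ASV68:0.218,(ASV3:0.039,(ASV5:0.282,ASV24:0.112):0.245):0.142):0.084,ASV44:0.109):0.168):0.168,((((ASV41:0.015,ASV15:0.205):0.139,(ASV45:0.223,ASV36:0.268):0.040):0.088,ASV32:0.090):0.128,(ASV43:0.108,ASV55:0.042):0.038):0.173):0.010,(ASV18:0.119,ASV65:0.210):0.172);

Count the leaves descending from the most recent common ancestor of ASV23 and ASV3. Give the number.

12

The MRCA of ASV23 and ASV3 is the node subtending (((ASV22,(ASV39,((ASV64,ASV51),ASV42))),(ASV66,ASV23)),((ASV68,(ASV3,(ASV5,ASV24))),ASV44)).
That clade contains 12 terminal taxa: ASV22, ASV23, ASV24, ASV3, ASV39, ASV42, ASV44, ASV5, ASV51, ASV64, ASV66, ASV68.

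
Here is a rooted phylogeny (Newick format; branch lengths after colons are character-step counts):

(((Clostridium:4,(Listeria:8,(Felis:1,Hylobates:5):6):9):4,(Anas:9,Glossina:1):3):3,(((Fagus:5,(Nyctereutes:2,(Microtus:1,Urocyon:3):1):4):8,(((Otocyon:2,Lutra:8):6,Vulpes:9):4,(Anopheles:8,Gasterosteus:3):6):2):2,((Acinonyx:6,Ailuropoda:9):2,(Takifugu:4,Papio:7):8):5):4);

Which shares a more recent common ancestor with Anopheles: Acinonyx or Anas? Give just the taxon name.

The MRCA of Anopheles and Acinonyx subtends (((Fagus,(Nyctereutes,(Microtus,Urocyon))),(((Otocyon,Lutra),Vulpes),(Anopheles,Gasterosteus))),((Acinonyx,Ailuropoda),(Takifugu,Papio))) (13 taxa).
The MRCA of Anopheles and Anas is the root, subtending the entire tree (19 taxa).
The first is nested inside the second, so Anopheles shares a more recent common ancestor with Acinonyx.

Acinonyx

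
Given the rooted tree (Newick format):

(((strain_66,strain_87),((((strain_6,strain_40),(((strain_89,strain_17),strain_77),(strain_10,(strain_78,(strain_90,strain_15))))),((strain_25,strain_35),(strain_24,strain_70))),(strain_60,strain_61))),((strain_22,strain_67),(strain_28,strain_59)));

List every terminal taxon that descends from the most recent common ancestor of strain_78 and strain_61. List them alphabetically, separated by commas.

Tracing strain_78: it sits inside (strain_78,(strain_90,strain_15)).
Tracing strain_61: it sits inside (strain_60,strain_61).
The smallest clade enclosing both is ((((strain_6,strain_40),(((strain_89,strain_17),strain_77),(strain_10,(strain_78,(strain_90,strain_15))))),((strain_25,strain_35),(strain_24,strain_70))),(strain_60,strain_61)); the answer is its 15 terminal taxa in alphabetical order.

strain_10, strain_15, strain_17, strain_24, strain_25, strain_35, strain_40, strain_6, strain_60, strain_61, strain_70, strain_77, strain_78, strain_89, strain_90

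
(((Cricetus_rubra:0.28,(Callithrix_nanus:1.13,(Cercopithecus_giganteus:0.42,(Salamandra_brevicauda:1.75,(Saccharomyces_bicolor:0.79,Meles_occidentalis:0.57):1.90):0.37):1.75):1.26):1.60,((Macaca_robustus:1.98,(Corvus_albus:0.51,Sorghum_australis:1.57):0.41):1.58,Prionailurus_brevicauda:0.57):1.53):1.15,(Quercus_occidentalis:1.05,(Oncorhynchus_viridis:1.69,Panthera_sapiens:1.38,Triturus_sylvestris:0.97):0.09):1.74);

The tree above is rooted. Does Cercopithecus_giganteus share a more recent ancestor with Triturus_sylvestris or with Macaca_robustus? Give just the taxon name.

The MRCA of Cercopithecus_giganteus and Macaca_robustus subtends ((Cricetus_rubra,(Callithrix_nanus,(Cercopithecus_giganteus,(Salamandra_brevicauda,(Saccharomyces_bicolor,Meles_occidentalis))))),((Macaca_robustus,(Corvus_albus,Sorghum_australis)),Prionailurus_brevicauda)) (10 taxa).
The MRCA of Cercopithecus_giganteus and Triturus_sylvestris is the root, subtending the entire tree (14 taxa).
The first is nested inside the second, so Cercopithecus_giganteus shares a more recent common ancestor with Macaca_robustus.

Macaca_robustus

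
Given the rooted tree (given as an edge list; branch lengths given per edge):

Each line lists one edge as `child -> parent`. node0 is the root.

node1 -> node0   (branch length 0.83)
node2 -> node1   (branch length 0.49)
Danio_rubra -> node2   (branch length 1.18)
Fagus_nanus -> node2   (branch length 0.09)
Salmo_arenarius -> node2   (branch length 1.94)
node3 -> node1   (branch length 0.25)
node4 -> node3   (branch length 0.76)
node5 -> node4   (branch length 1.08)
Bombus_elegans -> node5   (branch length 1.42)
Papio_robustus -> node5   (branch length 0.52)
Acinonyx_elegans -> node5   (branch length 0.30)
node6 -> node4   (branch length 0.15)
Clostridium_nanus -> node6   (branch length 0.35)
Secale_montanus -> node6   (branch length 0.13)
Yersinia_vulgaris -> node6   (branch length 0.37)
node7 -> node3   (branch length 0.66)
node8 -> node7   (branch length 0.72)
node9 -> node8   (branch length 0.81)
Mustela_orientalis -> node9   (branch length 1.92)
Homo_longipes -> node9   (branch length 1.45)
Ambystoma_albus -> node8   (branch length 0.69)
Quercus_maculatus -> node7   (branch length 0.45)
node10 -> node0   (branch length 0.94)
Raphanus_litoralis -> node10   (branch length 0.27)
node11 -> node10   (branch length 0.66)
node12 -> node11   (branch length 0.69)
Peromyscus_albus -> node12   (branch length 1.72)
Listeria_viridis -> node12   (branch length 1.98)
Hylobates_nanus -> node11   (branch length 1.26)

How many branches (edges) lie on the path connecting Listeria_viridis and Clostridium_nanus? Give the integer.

9

The MRCA of Listeria_viridis and Clostridium_nanus is the root of the tree.
From Listeria_viridis up to that node: 4 branches. From Clostridium_nanus up to the same node: 5 branches. Total: 4 + 5 = 9.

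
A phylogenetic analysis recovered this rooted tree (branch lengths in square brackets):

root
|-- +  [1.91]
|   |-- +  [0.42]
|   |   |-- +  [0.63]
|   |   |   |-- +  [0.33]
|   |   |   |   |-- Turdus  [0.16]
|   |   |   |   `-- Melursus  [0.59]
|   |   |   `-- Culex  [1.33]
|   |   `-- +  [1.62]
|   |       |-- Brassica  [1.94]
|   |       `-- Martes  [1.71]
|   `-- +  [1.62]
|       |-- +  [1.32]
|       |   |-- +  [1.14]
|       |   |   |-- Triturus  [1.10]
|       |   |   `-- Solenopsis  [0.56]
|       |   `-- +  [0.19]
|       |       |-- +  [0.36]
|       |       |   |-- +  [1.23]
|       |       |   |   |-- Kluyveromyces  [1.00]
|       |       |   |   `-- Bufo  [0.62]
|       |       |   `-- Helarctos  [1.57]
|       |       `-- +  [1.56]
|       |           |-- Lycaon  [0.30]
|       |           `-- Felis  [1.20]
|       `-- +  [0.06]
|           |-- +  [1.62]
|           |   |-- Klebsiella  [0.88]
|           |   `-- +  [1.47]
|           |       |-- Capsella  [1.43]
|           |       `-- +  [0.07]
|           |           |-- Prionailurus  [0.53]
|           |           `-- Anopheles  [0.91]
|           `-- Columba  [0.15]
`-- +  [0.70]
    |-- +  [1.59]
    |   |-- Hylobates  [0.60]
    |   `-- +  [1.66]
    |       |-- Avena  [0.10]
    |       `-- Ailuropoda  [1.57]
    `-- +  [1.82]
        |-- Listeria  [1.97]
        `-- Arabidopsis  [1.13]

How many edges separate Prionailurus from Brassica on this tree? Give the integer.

The MRCA of Prionailurus and Brassica is the node subtending ((((Turdus,Melursus),Culex),(Brassica,Martes)),(((Triturus,Solenopsis),(((Kluyveromyces,Bufo),Helarctos),(Lycaon,Felis))),((Klebsiella,(Capsella,(Prionailurus,Anopheles))),Columba))).
From Prionailurus up to that node: 6 branches. From Brassica up to the same node: 3 branches. Total: 6 + 3 = 9.

9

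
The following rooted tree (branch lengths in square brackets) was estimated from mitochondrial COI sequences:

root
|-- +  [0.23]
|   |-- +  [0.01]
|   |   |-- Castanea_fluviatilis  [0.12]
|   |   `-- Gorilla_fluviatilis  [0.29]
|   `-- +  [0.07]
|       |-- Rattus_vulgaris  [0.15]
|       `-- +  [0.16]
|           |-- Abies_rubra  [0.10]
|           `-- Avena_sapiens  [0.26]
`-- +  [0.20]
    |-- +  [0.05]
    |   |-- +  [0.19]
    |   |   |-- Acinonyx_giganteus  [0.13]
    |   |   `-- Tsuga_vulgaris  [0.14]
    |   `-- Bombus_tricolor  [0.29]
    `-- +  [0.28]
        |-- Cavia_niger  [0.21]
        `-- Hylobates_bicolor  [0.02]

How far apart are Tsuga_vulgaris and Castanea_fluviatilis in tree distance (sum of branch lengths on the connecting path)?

The path runs Tsuga_vulgaris → … → MRCA → … → Castanea_fluviatilis; the MRCA is the root of the tree.
Branch lengths along that path: 0.14 + 0.19 + 0.05 + 0.20 + 0.23 + 0.01 + 0.12 = 0.94.

0.94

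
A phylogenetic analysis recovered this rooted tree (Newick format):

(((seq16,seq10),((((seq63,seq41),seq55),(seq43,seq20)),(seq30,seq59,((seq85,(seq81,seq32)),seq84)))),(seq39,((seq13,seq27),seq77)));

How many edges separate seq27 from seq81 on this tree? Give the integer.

The MRCA of seq27 and seq81 is the root of the tree.
From seq27 up to that node: 4 branches. From seq81 up to the same node: 7 branches. Total: 4 + 7 = 11.

11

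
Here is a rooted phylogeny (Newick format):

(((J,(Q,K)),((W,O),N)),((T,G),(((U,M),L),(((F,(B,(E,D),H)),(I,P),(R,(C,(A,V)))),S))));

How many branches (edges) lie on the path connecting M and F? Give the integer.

7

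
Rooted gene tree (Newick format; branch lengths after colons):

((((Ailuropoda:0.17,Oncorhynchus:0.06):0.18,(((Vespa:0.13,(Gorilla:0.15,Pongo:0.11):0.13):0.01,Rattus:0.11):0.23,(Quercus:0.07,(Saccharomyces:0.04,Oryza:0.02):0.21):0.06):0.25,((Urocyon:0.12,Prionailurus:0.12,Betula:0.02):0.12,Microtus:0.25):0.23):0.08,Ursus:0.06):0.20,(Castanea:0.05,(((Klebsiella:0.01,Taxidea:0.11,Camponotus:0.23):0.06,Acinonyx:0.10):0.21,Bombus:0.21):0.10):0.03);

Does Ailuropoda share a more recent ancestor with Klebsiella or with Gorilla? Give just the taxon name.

Gorilla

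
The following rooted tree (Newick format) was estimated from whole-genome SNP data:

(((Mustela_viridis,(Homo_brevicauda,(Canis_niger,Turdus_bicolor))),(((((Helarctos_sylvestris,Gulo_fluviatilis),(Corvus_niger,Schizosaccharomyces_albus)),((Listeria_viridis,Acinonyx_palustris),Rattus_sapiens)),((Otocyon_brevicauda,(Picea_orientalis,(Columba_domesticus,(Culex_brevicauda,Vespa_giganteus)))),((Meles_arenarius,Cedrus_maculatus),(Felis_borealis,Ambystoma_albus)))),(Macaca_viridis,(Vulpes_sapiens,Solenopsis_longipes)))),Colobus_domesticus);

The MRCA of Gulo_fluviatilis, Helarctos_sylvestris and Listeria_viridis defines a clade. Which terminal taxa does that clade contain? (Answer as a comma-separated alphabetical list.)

Tracing Gulo_fluviatilis: it sits inside (Helarctos_sylvestris,Gulo_fluviatilis).
Tracing Helarctos_sylvestris: it sits inside (Helarctos_sylvestris,Gulo_fluviatilis).
Tracing Listeria_viridis: it sits inside (Listeria_viridis,Acinonyx_palustris).
The smallest clade enclosing all 3 is (((Helarctos_sylvestris,Gulo_fluviatilis),(Corvus_niger,Schizosaccharomyces_albus)),((Listeria_viridis,Acinonyx_palustris),Rattus_sapiens)); the answer is its 7 terminal taxa in alphabetical order.

Acinonyx_palustris, Corvus_niger, Gulo_fluviatilis, Helarctos_sylvestris, Listeria_viridis, Rattus_sapiens, Schizosaccharomyces_albus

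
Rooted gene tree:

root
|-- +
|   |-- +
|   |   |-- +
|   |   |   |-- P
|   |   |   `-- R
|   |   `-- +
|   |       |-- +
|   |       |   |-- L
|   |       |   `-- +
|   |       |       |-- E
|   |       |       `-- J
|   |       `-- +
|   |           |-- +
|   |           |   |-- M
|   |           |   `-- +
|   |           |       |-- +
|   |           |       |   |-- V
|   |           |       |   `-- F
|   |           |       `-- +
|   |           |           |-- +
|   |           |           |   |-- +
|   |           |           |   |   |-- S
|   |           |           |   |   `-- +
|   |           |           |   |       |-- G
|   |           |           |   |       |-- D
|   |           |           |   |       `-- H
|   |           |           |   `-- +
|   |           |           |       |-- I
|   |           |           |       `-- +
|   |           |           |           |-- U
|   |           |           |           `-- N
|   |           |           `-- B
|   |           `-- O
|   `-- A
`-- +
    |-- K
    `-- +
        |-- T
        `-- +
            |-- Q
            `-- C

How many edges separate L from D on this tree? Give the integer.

The MRCA of L and D is the node subtending ((L,(E,J)),((M,((V,F),(((S,(G,D,H)),(I,(U,N))),B))),O)).
From L up to that node: 2 branches. From D up to the same node: 8 branches. Total: 2 + 8 = 10.

10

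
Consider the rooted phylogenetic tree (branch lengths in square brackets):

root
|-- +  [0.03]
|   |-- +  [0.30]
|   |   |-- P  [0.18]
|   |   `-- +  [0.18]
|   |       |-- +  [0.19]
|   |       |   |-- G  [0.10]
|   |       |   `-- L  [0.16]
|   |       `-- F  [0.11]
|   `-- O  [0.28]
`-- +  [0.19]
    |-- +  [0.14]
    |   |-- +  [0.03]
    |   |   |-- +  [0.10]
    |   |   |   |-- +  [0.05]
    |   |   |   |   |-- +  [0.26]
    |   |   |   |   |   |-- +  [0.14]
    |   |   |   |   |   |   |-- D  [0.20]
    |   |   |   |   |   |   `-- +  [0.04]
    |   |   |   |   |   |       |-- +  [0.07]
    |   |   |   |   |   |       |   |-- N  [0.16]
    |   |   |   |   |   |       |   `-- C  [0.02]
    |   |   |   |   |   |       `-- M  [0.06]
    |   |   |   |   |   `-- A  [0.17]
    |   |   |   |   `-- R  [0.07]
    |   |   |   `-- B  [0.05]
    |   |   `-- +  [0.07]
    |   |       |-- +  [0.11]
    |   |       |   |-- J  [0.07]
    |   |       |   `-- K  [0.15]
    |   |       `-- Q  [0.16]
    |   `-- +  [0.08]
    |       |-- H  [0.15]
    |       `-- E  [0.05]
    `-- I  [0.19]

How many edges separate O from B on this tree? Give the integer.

7

The MRCA of O and B is the root of the tree.
From O up to that node: 2 branches. From B up to the same node: 5 branches. Total: 2 + 5 = 7.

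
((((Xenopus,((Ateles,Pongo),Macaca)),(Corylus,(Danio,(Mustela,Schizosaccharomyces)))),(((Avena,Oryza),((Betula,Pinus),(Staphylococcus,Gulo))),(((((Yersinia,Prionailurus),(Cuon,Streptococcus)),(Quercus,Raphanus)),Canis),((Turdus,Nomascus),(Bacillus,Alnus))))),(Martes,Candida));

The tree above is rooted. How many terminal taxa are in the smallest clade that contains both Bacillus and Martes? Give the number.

27

The MRCA of Bacillus and Martes is the root, so the clade is the entire tree.
That clade contains 27 terminal taxa: Alnus, Ateles, Avena, Bacillus, Betula, Candida, Canis, Corylus, Cuon, Danio, Gulo, Macaca, Martes, Mustela, Nomascus, Oryza, Pinus, Pongo, Prionailurus, Quercus, Raphanus, Schizosaccharomyces, Staphylococcus, Streptococcus, Turdus, Xenopus, Yersinia.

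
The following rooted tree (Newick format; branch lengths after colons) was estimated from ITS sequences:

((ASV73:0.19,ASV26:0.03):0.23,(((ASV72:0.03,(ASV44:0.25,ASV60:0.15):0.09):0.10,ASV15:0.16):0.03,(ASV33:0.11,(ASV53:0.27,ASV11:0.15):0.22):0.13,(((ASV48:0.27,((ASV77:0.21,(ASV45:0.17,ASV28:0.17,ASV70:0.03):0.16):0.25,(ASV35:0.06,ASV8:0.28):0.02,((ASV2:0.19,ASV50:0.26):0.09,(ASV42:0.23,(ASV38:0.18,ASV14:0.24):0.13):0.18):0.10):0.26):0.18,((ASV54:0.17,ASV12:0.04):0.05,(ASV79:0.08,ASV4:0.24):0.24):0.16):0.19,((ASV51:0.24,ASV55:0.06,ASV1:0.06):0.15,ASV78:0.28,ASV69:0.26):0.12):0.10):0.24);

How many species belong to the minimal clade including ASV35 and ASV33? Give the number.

28

The MRCA of ASV35 and ASV33 is the node subtending (((ASV72,(ASV44,ASV60)),ASV15),(ASV33,(ASV53,ASV11)),(((ASV48,((ASV77,(ASV45,ASV28,ASV70)),(ASV35,ASV8),((ASV2,ASV50),(ASV42,(ASV38,ASV14))))),((ASV54,ASV12),(ASV79,ASV4))),((ASV51,ASV55,ASV1),ASV78,ASV69))).
That clade contains 28 terminal taxa: ASV1, ASV11, ASV12, ASV14, ASV15, ASV2, ASV28, ASV33, ASV35, ASV38, ASV4, ASV42, ASV44, ASV45, ASV48, ASV50, ASV51, ASV53, ASV54, ASV55, ASV60, ASV69, ASV70, ASV72, ASV77, ASV78, ASV79, ASV8.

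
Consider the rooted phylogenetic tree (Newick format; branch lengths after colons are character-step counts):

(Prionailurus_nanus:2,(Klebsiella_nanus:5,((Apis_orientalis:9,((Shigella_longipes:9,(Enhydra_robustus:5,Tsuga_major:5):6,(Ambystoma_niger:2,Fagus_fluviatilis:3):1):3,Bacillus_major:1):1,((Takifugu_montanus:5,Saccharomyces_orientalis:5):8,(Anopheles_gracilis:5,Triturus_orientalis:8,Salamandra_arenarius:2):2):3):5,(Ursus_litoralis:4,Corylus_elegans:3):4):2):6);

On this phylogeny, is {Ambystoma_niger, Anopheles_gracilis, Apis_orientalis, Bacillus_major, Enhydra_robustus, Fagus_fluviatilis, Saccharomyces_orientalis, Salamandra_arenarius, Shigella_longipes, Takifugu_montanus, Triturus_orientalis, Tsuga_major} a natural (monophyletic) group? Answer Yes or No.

The most recent common ancestor of these taxa subtends (Apis_orientalis,((Shigella_longipes,(Enhydra_robustus,Tsuga_major),(Ambystoma_niger,Fagus_fluviatilis)),Bacillus_major),((Takifugu_montanus,Saccharomyces_orientalis),(Anopheles_gracilis,Triturus_orientalis,Salamandra_arenarius))).
That clade has exactly 12 tips — every listed taxon and nothing else — so the group is monophyletic.

Yes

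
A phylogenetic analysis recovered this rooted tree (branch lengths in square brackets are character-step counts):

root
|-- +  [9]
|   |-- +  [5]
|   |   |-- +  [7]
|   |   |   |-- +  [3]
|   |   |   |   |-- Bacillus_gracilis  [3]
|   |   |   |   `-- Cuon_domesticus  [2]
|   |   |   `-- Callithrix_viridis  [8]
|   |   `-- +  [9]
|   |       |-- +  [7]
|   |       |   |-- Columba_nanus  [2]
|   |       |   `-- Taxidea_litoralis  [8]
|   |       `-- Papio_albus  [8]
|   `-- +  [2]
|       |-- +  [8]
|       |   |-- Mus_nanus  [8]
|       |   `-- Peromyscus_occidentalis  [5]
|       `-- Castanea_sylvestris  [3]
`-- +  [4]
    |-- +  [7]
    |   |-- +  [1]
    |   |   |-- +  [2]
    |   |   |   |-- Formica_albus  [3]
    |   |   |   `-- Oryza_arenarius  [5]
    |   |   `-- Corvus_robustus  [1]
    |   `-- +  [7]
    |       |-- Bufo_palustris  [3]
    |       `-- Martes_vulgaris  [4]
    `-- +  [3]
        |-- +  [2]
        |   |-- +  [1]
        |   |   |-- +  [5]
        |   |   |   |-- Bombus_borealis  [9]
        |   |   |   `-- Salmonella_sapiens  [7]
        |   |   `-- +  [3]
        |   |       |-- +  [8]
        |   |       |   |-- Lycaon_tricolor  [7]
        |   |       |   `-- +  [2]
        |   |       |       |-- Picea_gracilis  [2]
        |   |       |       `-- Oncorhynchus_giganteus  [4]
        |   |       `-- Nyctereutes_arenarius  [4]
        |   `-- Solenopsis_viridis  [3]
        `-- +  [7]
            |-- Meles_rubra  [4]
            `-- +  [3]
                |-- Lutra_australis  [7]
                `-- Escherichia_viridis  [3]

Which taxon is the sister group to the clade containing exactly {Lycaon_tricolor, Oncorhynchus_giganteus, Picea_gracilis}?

Nyctereutes_arenarius

The clade containing exactly {Lycaon_tricolor, Oncorhynchus_giganteus, Picea_gracilis} attaches to the tree at the node subtending ((Lycaon_tricolor,(Picea_gracilis,Oncorhynchus_giganteus)),Nyctereutes_arenarius).
The other lineage descending from that same node — the sister group — is the single tip Nyctereutes_arenarius.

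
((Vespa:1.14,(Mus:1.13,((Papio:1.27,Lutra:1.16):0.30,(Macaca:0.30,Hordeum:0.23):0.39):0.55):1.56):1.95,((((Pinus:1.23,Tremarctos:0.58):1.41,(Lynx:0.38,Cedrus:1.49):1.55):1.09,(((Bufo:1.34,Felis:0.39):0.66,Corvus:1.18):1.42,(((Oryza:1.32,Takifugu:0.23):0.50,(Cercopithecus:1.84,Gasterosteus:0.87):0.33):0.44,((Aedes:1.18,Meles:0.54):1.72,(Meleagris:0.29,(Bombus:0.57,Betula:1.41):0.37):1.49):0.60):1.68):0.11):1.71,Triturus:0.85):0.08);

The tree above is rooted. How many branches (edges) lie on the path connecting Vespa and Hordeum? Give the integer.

5

The MRCA of Vespa and Hordeum is the node subtending (Vespa,(Mus,((Papio,Lutra),(Macaca,Hordeum)))).
From Vespa up to that node: 1 branch. From Hordeum up to the same node: 4 branches. Total: 1 + 4 = 5.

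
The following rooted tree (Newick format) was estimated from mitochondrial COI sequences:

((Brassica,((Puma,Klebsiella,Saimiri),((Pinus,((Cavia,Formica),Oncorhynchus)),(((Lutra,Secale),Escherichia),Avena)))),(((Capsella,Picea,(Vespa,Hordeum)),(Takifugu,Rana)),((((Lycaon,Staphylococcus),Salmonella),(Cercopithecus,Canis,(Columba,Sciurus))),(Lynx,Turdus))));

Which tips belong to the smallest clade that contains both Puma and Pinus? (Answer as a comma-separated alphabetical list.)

Tracing Puma: it sits inside (Puma,Klebsiella,Saimiri).
Tracing Pinus: it sits inside (Pinus,((Cavia,Formica),Oncorhynchus)).
The smallest clade enclosing both is ((Puma,Klebsiella,Saimiri),((Pinus,((Cavia,Formica),Oncorhynchus)),(((Lutra,Secale),Escherichia),Avena))); the answer is its 11 terminal taxa in alphabetical order.

Avena, Cavia, Escherichia, Formica, Klebsiella, Lutra, Oncorhynchus, Pinus, Puma, Saimiri, Secale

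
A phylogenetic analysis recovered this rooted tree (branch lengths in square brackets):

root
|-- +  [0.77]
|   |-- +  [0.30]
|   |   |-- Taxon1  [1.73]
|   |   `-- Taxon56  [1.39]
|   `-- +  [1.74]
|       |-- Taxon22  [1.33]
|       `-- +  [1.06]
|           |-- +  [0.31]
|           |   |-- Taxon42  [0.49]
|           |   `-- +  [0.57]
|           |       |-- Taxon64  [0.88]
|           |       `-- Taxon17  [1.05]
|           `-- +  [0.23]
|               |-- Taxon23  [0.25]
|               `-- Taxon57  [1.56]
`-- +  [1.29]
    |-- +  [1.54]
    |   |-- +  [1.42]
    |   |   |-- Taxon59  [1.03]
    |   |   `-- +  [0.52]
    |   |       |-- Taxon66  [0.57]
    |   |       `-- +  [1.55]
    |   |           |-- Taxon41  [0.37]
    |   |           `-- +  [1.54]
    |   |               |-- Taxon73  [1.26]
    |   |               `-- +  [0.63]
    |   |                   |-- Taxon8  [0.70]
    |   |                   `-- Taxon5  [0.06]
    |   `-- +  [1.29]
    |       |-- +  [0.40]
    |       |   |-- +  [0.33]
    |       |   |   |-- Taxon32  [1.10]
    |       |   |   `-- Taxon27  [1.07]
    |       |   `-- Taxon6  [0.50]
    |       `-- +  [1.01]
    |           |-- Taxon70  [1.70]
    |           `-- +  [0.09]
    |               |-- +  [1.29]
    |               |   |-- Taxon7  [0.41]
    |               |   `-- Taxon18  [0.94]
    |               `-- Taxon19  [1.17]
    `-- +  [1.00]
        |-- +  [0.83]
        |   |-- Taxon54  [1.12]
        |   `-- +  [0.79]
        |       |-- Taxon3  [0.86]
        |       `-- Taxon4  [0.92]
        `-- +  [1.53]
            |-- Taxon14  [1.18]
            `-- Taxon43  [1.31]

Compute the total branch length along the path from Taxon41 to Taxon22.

The path runs Taxon41 → … → MRCA → … → Taxon22; the MRCA is the root of the tree.
Branch lengths along that path: 0.37 + 1.55 + 0.52 + 1.42 + 1.54 + 1.29 + 0.77 + 1.74 + 1.33 = 10.53.

10.53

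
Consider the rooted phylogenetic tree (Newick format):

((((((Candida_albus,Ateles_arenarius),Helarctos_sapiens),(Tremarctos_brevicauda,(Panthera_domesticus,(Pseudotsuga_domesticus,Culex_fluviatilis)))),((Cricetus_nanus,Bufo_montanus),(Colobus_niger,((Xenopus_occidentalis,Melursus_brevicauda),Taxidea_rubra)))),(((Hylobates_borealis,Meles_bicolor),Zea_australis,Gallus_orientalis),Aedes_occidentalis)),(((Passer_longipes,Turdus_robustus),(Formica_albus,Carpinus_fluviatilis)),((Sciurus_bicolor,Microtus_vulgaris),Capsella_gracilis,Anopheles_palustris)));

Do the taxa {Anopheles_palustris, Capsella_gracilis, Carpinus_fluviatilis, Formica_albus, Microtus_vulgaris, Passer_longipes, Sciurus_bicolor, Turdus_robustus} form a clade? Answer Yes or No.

The most recent common ancestor of these taxa subtends (((Passer_longipes,Turdus_robustus),(Formica_albus,Carpinus_fluviatilis)),((Sciurus_bicolor,Microtus_vulgaris),Capsella_gracilis,Anopheles_palustris)).
That clade has exactly 8 tips — every listed taxon and nothing else — so the group is monophyletic.

Yes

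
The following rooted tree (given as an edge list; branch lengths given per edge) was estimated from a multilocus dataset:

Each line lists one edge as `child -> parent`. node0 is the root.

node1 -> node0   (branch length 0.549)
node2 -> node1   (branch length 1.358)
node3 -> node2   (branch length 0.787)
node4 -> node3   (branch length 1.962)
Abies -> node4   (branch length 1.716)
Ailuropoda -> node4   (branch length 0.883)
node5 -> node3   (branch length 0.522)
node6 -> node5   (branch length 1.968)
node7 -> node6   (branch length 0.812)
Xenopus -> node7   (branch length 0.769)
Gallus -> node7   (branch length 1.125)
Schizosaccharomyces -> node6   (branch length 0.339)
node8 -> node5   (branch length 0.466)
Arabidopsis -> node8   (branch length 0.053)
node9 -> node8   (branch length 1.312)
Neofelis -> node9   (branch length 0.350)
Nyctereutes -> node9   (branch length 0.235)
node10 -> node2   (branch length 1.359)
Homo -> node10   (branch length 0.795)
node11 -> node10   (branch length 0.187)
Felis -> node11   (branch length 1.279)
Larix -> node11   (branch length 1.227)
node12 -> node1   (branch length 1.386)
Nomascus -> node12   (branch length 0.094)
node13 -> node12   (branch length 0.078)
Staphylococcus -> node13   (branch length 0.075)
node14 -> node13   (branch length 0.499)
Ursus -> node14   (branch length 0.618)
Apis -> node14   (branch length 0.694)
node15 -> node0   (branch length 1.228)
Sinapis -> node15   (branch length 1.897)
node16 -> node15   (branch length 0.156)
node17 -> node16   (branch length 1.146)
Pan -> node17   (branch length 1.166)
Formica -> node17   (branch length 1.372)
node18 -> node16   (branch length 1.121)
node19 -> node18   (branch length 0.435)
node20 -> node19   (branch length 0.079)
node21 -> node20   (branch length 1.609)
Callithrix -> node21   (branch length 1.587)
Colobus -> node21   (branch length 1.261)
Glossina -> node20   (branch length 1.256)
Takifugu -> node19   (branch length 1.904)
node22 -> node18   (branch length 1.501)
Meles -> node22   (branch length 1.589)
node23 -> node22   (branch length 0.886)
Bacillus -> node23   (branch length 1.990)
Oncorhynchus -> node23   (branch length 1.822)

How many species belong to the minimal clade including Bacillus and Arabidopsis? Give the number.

25

The MRCA of Bacillus and Arabidopsis is the root, so the clade is the entire tree.
That clade contains 25 terminal taxa: Abies, Ailuropoda, Apis, Arabidopsis, Bacillus, Callithrix, Colobus, Felis, Formica, Gallus, Glossina, Homo, Larix, Meles, Neofelis, Nomascus, Nyctereutes, Oncorhynchus, Pan, Schizosaccharomyces, Sinapis, Staphylococcus, Takifugu, Ursus, Xenopus.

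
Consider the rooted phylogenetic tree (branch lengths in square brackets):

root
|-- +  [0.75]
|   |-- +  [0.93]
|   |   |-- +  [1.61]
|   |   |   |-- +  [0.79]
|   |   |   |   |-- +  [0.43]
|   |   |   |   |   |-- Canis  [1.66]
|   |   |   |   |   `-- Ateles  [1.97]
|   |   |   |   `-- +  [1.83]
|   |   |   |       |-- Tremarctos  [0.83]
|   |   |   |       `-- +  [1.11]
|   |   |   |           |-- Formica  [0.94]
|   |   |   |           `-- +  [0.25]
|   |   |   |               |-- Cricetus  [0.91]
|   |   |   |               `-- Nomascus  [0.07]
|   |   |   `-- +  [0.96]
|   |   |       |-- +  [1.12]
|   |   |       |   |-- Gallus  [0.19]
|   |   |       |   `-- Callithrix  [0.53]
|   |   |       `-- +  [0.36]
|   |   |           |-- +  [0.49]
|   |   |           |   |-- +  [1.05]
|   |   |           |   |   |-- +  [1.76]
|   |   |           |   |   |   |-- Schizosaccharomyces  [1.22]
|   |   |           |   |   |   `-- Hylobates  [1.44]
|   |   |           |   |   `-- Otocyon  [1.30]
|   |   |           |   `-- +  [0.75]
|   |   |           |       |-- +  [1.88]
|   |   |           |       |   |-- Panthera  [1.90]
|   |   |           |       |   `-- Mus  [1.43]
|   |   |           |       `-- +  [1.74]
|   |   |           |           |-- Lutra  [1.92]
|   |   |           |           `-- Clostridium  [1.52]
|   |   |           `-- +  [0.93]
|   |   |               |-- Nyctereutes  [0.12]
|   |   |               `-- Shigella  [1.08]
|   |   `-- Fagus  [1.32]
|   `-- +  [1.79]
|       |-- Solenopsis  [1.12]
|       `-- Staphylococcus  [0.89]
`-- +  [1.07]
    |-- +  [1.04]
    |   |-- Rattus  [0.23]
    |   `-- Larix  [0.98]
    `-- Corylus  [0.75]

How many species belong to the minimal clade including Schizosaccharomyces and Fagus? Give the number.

The MRCA of Schizosaccharomyces and Fagus is the node subtending ((((Canis,Ateles),(Tremarctos,(Formica,(Cricetus,Nomascus)))),((Gallus,Callithrix),((((Schizosaccharomyces,Hylobates),Otocyon),((Panthera,Mus),(Lutra,Clostridium))),(Nyctereutes,Shigella)))),Fagus).
That clade contains 18 terminal taxa: Ateles, Callithrix, Canis, Clostridium, Cricetus, Fagus, Formica, Gallus, Hylobates, Lutra, Mus, Nomascus, Nyctereutes, Otocyon, Panthera, Schizosaccharomyces, Shigella, Tremarctos.

18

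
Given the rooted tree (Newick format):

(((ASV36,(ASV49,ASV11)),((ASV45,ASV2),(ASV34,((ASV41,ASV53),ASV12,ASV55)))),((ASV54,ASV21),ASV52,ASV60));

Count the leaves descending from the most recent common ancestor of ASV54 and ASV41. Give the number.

14

The MRCA of ASV54 and ASV41 is the root, so the clade is the entire tree.
That clade contains 14 terminal taxa: ASV11, ASV12, ASV2, ASV21, ASV34, ASV36, ASV41, ASV45, ASV49, ASV52, ASV53, ASV54, ASV55, ASV60.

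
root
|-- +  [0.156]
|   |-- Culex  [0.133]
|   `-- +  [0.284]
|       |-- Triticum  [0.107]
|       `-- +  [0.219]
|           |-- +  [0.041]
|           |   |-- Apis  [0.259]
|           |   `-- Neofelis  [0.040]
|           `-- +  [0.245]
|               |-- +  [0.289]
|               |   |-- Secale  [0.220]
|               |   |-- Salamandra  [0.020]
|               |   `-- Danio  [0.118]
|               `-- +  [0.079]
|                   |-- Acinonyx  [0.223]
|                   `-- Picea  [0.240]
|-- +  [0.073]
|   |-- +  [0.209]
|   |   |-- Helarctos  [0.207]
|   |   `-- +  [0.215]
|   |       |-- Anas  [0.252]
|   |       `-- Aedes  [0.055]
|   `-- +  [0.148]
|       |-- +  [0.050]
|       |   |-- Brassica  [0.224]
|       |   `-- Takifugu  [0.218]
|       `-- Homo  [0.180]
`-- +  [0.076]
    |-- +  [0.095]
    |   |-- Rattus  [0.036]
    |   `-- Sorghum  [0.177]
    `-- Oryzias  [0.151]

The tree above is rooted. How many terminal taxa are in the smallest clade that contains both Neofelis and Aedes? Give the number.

18

The MRCA of Neofelis and Aedes is the root, so the clade is the entire tree.
That clade contains 18 terminal taxa: Acinonyx, Aedes, Anas, Apis, Brassica, Culex, Danio, Helarctos, Homo, Neofelis, Oryzias, Picea, Rattus, Salamandra, Secale, Sorghum, Takifugu, Triticum.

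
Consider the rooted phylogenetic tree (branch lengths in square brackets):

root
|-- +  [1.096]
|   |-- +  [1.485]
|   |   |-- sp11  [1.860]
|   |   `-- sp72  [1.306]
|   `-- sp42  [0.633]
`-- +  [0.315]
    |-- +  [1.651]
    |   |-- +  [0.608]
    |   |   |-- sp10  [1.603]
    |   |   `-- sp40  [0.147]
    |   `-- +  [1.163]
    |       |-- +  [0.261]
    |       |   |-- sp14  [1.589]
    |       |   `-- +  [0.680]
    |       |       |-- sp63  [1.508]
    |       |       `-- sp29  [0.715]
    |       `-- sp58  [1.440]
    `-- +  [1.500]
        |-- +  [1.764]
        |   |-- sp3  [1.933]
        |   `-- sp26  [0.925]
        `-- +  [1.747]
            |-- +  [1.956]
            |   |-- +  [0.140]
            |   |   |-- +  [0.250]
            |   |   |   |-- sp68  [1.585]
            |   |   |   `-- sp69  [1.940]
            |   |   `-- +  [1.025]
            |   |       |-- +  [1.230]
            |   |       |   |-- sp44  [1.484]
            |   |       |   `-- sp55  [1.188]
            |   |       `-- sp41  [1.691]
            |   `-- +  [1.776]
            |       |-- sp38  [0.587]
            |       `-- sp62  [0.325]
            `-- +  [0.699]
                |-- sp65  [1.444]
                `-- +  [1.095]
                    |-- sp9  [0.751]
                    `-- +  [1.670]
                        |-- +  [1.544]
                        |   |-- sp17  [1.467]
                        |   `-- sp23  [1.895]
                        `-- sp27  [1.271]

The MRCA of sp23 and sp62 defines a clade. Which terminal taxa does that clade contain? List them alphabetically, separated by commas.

Tracing sp23: it sits inside (sp17,sp23).
Tracing sp62: it sits inside (sp38,sp62).
The smallest clade enclosing both is ((((sp68,sp69),((sp44,sp55),sp41)),(sp38,sp62)),(sp65,(sp9,((sp17,sp23),sp27)))); the answer is its 12 terminal taxa in alphabetical order.

sp17, sp23, sp27, sp38, sp41, sp44, sp55, sp62, sp65, sp68, sp69, sp9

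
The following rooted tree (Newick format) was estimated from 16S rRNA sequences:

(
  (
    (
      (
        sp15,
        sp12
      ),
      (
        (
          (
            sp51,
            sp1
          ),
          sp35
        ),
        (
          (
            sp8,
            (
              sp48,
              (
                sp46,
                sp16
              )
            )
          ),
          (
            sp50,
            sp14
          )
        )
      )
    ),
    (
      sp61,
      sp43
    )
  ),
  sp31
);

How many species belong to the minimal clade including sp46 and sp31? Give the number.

The MRCA of sp46 and sp31 is the root, so the clade is the entire tree.
That clade contains 14 terminal taxa: sp1, sp12, sp14, sp15, sp16, sp31, sp35, sp43, sp46, sp48, sp50, sp51, sp61, sp8.

14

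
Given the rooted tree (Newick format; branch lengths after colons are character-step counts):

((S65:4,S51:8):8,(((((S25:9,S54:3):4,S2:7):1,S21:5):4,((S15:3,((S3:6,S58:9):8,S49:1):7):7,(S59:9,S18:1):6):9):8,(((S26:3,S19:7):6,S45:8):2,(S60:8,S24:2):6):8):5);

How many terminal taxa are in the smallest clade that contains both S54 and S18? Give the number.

The MRCA of S54 and S18 is the node subtending ((((S25,S54),S2),S21),((S15,((S3,S58),S49)),(S59,S18))).
That clade contains 10 terminal taxa: S15, S18, S2, S21, S25, S3, S49, S54, S58, S59.

10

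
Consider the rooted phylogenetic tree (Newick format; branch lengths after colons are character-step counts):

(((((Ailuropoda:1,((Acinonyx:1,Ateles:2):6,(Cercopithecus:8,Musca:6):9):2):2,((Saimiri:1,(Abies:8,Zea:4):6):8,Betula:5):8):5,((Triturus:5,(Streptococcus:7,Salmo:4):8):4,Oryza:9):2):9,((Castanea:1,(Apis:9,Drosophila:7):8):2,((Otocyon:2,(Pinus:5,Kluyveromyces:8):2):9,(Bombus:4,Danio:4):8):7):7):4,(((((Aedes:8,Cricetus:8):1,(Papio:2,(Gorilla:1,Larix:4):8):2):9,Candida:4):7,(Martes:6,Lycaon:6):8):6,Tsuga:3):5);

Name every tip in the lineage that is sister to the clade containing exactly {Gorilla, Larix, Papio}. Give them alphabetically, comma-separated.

The clade containing exactly {Gorilla, Larix, Papio} attaches to the tree at the node subtending ((Aedes,Cricetus),(Papio,(Gorilla,Larix))).
The other lineage descending from that same node — the sister group — is (Aedes,Cricetus); its 2 tips in alphabetical order are the answer.

Aedes, Cricetus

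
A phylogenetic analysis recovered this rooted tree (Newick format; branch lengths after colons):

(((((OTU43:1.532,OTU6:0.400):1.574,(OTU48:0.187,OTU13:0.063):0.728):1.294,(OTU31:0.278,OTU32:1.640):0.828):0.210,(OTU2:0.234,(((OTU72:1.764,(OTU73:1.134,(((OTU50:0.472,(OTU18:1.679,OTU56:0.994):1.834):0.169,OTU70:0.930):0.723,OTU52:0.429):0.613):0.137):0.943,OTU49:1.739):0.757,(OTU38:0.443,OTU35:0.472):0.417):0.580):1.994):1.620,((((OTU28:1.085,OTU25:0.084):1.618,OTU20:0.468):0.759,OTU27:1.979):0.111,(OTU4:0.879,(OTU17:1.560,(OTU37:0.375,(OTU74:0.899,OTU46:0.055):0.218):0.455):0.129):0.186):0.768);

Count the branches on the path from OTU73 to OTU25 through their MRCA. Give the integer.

12

The MRCA of OTU73 and OTU25 is the root of the tree.
From OTU73 up to that node: 7 branches. From OTU25 up to the same node: 5 branches. Total: 7 + 5 = 12.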